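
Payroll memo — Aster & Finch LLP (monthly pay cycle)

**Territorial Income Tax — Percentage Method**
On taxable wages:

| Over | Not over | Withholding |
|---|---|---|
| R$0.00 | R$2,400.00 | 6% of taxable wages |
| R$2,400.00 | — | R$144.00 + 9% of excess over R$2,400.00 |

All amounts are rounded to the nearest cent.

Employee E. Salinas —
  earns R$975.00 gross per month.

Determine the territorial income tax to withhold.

Territorial Income Tax: taxable = R$975.00
  6% × R$975.00 = R$58.50

R$58.50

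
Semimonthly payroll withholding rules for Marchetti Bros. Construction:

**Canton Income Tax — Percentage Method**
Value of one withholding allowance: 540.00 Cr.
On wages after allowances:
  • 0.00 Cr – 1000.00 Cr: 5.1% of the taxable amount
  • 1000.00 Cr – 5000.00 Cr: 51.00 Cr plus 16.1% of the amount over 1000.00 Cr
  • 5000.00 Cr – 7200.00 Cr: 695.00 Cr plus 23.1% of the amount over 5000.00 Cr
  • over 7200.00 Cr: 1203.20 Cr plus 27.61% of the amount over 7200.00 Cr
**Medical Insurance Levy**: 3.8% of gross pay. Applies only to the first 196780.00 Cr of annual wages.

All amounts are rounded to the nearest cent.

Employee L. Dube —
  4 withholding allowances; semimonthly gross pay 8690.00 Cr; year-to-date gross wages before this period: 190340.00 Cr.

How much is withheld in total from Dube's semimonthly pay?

Canton Income Tax: taxable = 8690.00 Cr − 4×540.00 Cr = 6530.00 Cr
  695.00 Cr + 23.1% × (6530.00 Cr − 5000.00 Cr) = 695.00 Cr + 23.1% × 1530.00 Cr = 1048.43 Cr
Medical Insurance Levy: cap 196780.00 Cr − YTD 190340.00 Cr = 6440.00 Cr subject; 3.8% × 6440.00 Cr = 244.72 Cr
Total: 1048.43 Cr + 244.72 Cr = 1293.15 Cr

1293.15 Cr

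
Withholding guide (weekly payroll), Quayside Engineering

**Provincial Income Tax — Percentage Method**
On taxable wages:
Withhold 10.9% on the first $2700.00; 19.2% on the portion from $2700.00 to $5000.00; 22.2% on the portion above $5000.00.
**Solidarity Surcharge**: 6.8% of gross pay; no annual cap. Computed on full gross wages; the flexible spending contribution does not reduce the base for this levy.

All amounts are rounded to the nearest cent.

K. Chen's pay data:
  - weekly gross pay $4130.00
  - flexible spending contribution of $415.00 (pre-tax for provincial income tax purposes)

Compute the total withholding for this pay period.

Provincial Income Tax: taxable = $4130.00 − $415.00 = $3715.00
  $294.30 + 19.2% × ($3715.00 − $2700.00) = $294.30 + 19.2% × $1015.00 = $489.18
Solidarity Surcharge: 6.8% × $4130.00 = $280.84
Total: $489.18 + $280.84 = $770.02

$770.02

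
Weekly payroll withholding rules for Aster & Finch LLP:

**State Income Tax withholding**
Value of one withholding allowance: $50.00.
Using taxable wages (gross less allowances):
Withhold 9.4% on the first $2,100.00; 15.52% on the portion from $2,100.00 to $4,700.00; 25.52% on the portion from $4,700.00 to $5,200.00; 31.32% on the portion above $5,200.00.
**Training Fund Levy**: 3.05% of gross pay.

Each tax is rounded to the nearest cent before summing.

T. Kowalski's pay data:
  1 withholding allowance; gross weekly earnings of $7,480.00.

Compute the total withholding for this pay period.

State Income Tax: taxable = $7,480.00 − 1×$50.00 = $7,430.00
  $728.52 + 31.32% × ($7,430.00 − $5,200.00) = $728.52 + 31.32% × $2,230.00 = $1,426.96
Training Fund Levy: 3.05% × $7,480.00 = $228.14
Total: $1,426.96 + $228.14 = $1,655.10

$1,655.10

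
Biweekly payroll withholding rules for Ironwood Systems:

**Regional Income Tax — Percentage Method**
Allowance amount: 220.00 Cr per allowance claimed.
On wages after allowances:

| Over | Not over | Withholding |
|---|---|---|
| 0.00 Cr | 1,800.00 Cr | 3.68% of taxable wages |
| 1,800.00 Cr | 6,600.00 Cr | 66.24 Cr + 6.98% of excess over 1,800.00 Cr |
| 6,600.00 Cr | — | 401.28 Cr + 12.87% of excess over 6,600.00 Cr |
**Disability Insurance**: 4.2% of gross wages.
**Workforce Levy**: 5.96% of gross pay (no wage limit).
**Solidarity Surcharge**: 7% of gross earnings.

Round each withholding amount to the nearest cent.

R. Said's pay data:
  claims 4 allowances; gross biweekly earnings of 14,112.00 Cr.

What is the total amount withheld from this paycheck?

Regional Income Tax: taxable = 14,112.00 Cr − 4×220.00 Cr = 13,232.00 Cr
  401.28 Cr + 12.87% × (13,232.00 Cr − 6,600.00 Cr) = 401.28 Cr + 12.87% × 6,632.00 Cr = 1,254.82 Cr
Disability Insurance: 4.2% × 14,112.00 Cr = 592.70 Cr
Workforce Levy: 5.96% × 14,112.00 Cr = 841.08 Cr
Solidarity Surcharge: 7% × 14,112.00 Cr = 987.84 Cr
Total: 1,254.82 Cr + 592.70 Cr + 841.08 Cr + 987.84 Cr = 3,676.44 Cr

3,676.44 Cr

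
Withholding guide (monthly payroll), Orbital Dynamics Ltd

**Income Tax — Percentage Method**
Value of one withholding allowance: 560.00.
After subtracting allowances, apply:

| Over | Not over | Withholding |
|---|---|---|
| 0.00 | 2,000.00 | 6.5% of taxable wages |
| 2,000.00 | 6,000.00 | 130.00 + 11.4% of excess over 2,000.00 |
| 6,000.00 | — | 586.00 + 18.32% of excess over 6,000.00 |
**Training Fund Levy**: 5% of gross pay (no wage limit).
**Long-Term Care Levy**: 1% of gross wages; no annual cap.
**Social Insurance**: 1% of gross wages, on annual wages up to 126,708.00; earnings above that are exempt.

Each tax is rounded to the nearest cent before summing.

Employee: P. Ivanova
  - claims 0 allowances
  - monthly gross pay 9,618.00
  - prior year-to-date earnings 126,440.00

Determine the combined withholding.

Income Tax: taxable = 9,618.00
  586.00 + 18.32% × (9,618.00 − 6,000.00) = 586.00 + 18.32% × 3,618.00 = 1,248.82
Training Fund Levy: 5% × 9,618.00 = 480.90
Long-Term Care Levy: 1% × 9,618.00 = 96.18
Social Insurance: cap 126,708.00 − YTD 126,440.00 = 268.00 subject; 1% × 268.00 = 2.68
Total: 1,248.82 + 480.90 + 96.18 + 2.68 = 1,828.58

1,828.58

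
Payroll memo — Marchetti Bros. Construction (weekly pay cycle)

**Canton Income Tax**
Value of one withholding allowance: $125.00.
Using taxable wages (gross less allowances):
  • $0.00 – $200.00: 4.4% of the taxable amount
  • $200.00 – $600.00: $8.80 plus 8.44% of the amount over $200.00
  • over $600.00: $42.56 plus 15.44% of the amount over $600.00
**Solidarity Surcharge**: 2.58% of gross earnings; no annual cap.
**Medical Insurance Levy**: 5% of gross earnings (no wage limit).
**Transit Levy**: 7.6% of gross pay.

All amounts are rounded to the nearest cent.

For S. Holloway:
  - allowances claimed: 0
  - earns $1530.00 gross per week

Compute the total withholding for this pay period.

Canton Income Tax: taxable = $1530.00
  $42.56 + 15.44% × ($1530.00 − $600.00) = $42.56 + 15.44% × $930.00 = $186.15
Solidarity Surcharge: 2.58% × $1530.00 = $39.47
Medical Insurance Levy: 5% × $1530.00 = $76.50
Transit Levy: 7.6% × $1530.00 = $116.28
Total: $186.15 + $39.47 + $76.50 + $116.28 = $418.40

$418.40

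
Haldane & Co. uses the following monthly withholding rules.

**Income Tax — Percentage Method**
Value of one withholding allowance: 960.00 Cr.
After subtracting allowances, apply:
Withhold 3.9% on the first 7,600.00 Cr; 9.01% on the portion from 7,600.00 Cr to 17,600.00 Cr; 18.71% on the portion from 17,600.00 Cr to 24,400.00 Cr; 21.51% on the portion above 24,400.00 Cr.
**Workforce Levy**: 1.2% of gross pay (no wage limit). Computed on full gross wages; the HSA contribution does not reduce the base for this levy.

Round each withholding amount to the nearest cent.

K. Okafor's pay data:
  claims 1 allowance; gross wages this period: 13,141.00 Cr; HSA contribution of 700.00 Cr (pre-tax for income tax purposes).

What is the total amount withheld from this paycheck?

Income Tax: taxable = 13,141.00 Cr − 700.00 Cr − 1×960.00 Cr = 11,481.00 Cr
  296.40 Cr + 9.01% × (11,481.00 Cr − 7,600.00 Cr) = 296.40 Cr + 9.01% × 3,881.00 Cr = 646.08 Cr
Workforce Levy: 1.2% × 13,141.00 Cr = 157.69 Cr
Total: 646.08 Cr + 157.69 Cr = 803.77 Cr

803.77 Cr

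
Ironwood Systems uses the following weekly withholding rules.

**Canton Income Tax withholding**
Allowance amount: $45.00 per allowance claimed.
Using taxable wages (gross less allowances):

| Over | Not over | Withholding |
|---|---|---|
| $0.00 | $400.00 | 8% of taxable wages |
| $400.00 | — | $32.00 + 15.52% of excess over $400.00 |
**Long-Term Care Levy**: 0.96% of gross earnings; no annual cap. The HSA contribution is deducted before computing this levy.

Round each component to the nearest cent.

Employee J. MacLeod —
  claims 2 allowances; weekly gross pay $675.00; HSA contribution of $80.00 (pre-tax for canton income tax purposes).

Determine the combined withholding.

$54.01

Canton Income Tax: taxable = $675.00 − $80.00 − 2×$45.00 = $505.00
  $32.00 + 15.52% × ($505.00 − $400.00) = $32.00 + 15.52% × $105.00 = $48.30
Long-Term Care Levy: 0.96% × $595.00 = $5.71
Total: $48.30 + $5.71 = $54.01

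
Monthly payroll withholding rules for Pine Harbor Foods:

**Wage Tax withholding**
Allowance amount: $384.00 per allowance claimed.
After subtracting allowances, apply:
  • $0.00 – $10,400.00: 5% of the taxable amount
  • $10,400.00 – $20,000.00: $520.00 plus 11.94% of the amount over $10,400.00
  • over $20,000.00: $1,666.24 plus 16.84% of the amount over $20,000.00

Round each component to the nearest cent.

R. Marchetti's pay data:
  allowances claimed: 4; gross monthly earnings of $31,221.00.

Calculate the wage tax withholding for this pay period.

$3,297.19

Wage Tax: taxable = $31,221.00 − 4×$384.00 = $29,685.00
  $1,666.24 + 16.84% × ($29,685.00 − $20,000.00) = $1,666.24 + 16.84% × $9,685.00 = $3,297.19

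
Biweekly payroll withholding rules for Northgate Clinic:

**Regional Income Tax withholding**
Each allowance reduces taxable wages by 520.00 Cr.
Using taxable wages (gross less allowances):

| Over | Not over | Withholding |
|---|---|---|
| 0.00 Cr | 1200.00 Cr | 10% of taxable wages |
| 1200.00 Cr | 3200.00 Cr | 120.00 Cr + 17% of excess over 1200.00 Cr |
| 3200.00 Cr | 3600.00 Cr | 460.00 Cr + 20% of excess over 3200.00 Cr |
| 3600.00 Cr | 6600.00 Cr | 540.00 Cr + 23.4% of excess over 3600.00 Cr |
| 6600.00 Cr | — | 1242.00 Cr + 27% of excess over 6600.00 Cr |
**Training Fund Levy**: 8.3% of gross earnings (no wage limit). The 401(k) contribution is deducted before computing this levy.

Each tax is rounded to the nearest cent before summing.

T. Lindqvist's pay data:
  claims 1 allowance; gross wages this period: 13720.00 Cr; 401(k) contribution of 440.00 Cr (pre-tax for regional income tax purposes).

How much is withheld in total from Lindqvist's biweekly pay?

4007.44 Cr

Regional Income Tax: taxable = 13720.00 Cr − 440.00 Cr − 1×520.00 Cr = 12760.00 Cr
  1242.00 Cr + 27% × (12760.00 Cr − 6600.00 Cr) = 1242.00 Cr + 27% × 6160.00 Cr = 2905.20 Cr
Training Fund Levy: 8.3% × 13280.00 Cr = 1102.24 Cr
Total: 2905.20 Cr + 1102.24 Cr = 4007.44 Cr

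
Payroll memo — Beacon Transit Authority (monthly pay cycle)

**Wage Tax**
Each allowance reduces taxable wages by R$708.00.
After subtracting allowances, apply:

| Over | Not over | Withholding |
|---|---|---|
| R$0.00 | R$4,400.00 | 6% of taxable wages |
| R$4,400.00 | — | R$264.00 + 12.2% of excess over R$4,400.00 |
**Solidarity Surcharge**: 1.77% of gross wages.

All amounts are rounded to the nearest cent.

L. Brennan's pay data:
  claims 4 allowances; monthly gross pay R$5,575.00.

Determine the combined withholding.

Wage Tax: taxable = R$5,575.00 − 4×R$708.00 = R$2,743.00
  6% × R$2,743.00 = R$164.58
Solidarity Surcharge: 1.77% × R$5,575.00 = R$98.68
Total: R$164.58 + R$98.68 = R$263.26

R$263.26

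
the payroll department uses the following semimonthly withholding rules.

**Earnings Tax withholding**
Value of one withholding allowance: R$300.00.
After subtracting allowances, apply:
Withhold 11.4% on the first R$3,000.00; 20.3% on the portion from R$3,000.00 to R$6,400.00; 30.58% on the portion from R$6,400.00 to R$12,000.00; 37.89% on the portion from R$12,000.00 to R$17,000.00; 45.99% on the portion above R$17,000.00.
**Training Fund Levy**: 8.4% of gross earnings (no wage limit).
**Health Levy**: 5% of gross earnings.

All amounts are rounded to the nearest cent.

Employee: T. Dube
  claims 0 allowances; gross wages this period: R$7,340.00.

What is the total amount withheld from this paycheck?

R$2,303.21

Earnings Tax: taxable = R$7,340.00
  R$1,032.20 + 30.58% × (R$7,340.00 − R$6,400.00) = R$1,032.20 + 30.58% × R$940.00 = R$1,319.65
Training Fund Levy: 8.4% × R$7,340.00 = R$616.56
Health Levy: 5% × R$7,340.00 = R$367.00
Total: R$1,319.65 + R$616.56 + R$367.00 = R$2,303.21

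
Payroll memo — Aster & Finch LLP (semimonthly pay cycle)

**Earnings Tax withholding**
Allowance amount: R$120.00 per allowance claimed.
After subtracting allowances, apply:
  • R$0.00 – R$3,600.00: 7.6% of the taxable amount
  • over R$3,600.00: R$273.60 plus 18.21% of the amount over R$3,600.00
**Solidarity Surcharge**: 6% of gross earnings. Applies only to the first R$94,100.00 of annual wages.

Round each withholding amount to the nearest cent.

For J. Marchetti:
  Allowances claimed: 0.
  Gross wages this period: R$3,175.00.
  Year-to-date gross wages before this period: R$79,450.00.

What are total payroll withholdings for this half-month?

R$431.80

Earnings Tax: taxable = R$3,175.00
  7.6% × R$3,175.00 = R$241.30
Solidarity Surcharge: 6% × R$3,175.00 = R$190.50
Total: R$241.30 + R$190.50 = R$431.80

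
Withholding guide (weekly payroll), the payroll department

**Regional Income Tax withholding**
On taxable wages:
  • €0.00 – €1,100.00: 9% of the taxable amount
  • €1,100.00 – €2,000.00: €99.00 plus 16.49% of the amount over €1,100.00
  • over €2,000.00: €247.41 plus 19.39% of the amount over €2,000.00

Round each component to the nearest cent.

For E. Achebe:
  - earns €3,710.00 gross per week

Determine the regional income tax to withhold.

€578.98

Regional Income Tax: taxable = €3,710.00
  €247.41 + 19.39% × (€3,710.00 − €2,000.00) = €247.41 + 19.39% × €1,710.00 = €578.98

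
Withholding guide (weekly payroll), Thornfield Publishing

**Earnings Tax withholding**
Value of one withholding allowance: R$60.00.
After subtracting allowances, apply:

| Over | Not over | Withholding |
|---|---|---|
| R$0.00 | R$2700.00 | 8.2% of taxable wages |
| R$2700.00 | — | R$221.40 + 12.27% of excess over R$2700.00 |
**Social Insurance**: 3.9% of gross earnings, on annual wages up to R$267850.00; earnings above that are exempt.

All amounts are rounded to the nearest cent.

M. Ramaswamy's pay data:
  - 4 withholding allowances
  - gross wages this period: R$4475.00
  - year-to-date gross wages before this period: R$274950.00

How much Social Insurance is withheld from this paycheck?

R$0.00

Social Insurance: YTD R$274950.00 ≥ cap R$267850.00 → R$0.00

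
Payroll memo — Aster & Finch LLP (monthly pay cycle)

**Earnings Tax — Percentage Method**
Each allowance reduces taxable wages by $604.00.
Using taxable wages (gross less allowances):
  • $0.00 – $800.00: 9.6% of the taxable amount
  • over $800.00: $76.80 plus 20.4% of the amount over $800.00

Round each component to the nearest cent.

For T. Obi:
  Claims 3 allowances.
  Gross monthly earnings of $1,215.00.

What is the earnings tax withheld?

Earnings Tax: taxable = $1,215.00 − 3×$604.00 = $-597.00
  Taxable ≤ 0 → $0.00

$0.00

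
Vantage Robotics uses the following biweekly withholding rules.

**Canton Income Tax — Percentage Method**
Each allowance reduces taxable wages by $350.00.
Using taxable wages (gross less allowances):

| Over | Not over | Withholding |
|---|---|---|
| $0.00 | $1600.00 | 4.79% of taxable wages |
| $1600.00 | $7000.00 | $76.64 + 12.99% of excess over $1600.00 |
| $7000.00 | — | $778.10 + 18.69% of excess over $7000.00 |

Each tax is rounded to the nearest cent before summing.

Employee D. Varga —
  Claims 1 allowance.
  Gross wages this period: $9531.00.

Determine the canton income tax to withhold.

$1185.73

Canton Income Tax: taxable = $9531.00 − 1×$350.00 = $9181.00
  $778.10 + 18.69% × ($9181.00 − $7000.00) = $778.10 + 18.69% × $2181.00 = $1185.73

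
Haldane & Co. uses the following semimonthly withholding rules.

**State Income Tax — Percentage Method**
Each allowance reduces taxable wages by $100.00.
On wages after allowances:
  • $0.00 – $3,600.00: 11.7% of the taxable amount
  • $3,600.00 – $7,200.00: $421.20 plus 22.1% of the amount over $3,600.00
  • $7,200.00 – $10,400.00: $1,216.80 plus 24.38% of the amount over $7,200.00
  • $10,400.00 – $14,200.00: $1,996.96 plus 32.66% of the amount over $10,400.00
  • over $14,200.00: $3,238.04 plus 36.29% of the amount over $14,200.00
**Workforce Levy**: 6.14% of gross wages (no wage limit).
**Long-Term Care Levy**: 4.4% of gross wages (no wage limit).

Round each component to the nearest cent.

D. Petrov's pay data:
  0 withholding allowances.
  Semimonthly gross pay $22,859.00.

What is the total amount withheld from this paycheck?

$8,789.73

State Income Tax: taxable = $22,859.00
  $3,238.04 + 36.29% × ($22,859.00 − $14,200.00) = $3,238.04 + 36.29% × $8,659.00 = $6,380.39
Workforce Levy: 6.14% × $22,859.00 = $1,403.54
Long-Term Care Levy: 4.4% × $22,859.00 = $1,005.80
Total: $6,380.39 + $1,403.54 + $1,005.80 = $8,789.73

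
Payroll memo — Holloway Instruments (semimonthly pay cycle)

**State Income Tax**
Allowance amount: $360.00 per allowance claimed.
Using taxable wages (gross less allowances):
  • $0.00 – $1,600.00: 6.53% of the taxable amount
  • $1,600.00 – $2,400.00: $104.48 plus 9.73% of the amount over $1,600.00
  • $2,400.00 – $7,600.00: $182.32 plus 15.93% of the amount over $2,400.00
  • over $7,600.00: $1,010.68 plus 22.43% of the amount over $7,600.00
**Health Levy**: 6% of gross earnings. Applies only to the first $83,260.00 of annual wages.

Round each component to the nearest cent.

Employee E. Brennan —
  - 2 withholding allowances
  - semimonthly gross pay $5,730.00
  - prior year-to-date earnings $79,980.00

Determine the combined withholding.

State Income Tax: taxable = $5,730.00 − 2×$360.00 = $5,010.00
  $182.32 + 15.93% × ($5,010.00 − $2,400.00) = $182.32 + 15.93% × $2,610.00 = $598.09
Health Levy: cap $83,260.00 − YTD $79,980.00 = $3,280.00 subject; 6% × $3,280.00 = $196.80
Total: $598.09 + $196.80 = $794.89

$794.89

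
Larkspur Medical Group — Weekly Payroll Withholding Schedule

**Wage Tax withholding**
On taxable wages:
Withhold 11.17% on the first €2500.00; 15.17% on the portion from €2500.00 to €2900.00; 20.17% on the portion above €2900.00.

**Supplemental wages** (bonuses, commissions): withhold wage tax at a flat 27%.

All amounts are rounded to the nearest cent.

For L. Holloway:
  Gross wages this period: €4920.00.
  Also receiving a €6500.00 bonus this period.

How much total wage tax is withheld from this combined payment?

Wage Tax: taxable = €4920.00
  €339.93 + 20.17% × (€4920.00 − €2900.00) = €339.93 + 20.17% × €2020.00 = €747.36
Supplemental (27% flat on bonus): 27% × €6500.00 = €1755.00
Total wage tax: €747.36 + €1755.00 = €2502.36

€2502.36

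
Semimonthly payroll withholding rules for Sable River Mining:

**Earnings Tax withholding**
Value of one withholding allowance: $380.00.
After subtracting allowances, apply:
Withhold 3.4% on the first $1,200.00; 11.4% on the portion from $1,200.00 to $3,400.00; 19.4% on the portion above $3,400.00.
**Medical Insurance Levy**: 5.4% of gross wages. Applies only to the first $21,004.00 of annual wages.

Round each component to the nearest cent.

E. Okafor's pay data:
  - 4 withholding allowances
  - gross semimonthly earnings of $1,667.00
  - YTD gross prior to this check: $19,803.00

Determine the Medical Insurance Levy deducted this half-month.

$64.85

Medical Insurance Levy: cap $21,004.00 − YTD $19,803.00 = $1,201.00 subject; 5.4% × $1,201.00 = $64.85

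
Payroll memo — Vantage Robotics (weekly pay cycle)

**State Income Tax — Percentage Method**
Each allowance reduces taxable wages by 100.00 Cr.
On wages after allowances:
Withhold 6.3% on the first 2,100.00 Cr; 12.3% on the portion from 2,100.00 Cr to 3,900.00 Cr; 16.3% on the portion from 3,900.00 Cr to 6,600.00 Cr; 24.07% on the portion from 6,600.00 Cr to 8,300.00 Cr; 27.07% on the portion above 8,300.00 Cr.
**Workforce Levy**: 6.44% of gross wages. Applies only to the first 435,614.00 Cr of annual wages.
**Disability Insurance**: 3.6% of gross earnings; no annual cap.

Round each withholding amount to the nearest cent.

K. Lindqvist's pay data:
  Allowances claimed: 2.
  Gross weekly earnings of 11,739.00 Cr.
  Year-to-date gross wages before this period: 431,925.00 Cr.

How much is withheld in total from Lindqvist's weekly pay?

State Income Tax: taxable = 11,739.00 Cr − 2×100.00 Cr = 11,539.00 Cr
  1,202.99 Cr + 27.07% × (11,539.00 Cr − 8,300.00 Cr) = 1,202.99 Cr + 27.07% × 3,239.00 Cr = 2,079.79 Cr
Workforce Levy: cap 435,614.00 Cr − YTD 431,925.00 Cr = 3,689.00 Cr subject; 6.44% × 3,689.00 Cr = 237.57 Cr
Disability Insurance: 3.6% × 11,739.00 Cr = 422.60 Cr
Total: 2,079.79 Cr + 237.57 Cr + 422.60 Cr = 2,739.96 Cr

2,739.96 Cr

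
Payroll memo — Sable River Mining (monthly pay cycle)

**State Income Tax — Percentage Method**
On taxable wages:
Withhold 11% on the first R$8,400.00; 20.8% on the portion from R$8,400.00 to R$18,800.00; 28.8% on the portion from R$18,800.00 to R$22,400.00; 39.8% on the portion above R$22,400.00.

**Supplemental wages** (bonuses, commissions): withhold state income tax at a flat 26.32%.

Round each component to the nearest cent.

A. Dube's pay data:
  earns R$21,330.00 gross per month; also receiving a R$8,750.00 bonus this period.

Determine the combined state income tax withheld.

State Income Tax: taxable = R$21,330.00
  R$3,087.20 + 28.8% × (R$21,330.00 − R$18,800.00) = R$3,087.20 + 28.8% × R$2,530.00 = R$3,815.84
Supplemental (26.32% flat on bonus): 26.32% × R$8,750.00 = R$2,303.00
Total state income tax: R$3,815.84 + R$2,303.00 = R$6,118.84

R$6,118.84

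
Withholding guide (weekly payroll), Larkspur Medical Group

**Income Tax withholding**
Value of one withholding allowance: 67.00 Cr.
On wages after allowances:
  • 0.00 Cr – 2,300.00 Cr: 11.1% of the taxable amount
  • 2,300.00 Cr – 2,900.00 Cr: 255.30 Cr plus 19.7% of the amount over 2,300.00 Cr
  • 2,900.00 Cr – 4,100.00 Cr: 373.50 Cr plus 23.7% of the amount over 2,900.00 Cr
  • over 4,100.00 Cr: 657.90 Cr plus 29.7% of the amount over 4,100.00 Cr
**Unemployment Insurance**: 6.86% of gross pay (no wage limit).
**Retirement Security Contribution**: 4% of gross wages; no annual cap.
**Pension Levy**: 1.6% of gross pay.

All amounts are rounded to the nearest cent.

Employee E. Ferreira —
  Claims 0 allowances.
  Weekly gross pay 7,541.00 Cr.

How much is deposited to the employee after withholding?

4,921.51 Cr

Income Tax: taxable = 7,541.00 Cr
  657.90 Cr + 29.7% × (7,541.00 Cr − 4,100.00 Cr) = 657.90 Cr + 29.7% × 3,441.00 Cr = 1,679.88 Cr
Unemployment Insurance: 6.86% × 7,541.00 Cr = 517.31 Cr
Retirement Security Contribution: 4% × 7,541.00 Cr = 301.64 Cr
Pension Levy: 1.6% × 7,541.00 Cr = 120.66 Cr
Total withheld: 1,679.88 Cr + 517.31 Cr + 301.64 Cr + 120.66 Cr = 2,619.49 Cr
Net pay: 7,541.00 Cr − 2,619.49 Cr = 4,921.51 Cr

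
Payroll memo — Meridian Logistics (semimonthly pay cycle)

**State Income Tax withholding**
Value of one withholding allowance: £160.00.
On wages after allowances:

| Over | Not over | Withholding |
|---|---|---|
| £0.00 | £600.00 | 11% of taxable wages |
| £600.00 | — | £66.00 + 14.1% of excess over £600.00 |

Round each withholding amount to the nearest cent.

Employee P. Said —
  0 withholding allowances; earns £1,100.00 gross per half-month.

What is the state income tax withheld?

State Income Tax: taxable = £1,100.00
  £66.00 + 14.1% × (£1,100.00 − £600.00) = £66.00 + 14.1% × £500.00 = £136.50

£136.50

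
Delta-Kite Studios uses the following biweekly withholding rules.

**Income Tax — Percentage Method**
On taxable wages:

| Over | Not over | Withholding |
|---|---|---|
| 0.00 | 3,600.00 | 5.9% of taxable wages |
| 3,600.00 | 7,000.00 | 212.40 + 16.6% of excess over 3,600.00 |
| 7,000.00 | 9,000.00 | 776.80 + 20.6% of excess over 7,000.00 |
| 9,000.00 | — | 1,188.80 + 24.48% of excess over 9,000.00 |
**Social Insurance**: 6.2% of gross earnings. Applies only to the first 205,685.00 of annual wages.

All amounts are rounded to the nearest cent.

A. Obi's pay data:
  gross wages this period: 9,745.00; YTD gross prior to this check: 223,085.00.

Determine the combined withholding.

Income Tax: taxable = 9,745.00
  1,188.80 + 24.48% × (9,745.00 − 9,000.00) = 1,188.80 + 24.48% × 745.00 = 1,371.18
Social Insurance: YTD 223,085.00 ≥ cap 205,685.00 → 0.00
Total: 1,371.18 + 0.00 = 1,371.18

1,371.18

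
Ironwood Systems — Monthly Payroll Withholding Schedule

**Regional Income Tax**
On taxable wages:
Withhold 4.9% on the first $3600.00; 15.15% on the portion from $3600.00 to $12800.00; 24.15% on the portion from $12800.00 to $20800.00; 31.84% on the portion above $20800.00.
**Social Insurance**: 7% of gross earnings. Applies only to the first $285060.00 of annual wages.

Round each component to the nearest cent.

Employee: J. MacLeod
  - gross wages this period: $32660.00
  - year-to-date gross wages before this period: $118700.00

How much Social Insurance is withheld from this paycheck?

Social Insurance: 7% × $32660.00 = $2286.20

$2286.20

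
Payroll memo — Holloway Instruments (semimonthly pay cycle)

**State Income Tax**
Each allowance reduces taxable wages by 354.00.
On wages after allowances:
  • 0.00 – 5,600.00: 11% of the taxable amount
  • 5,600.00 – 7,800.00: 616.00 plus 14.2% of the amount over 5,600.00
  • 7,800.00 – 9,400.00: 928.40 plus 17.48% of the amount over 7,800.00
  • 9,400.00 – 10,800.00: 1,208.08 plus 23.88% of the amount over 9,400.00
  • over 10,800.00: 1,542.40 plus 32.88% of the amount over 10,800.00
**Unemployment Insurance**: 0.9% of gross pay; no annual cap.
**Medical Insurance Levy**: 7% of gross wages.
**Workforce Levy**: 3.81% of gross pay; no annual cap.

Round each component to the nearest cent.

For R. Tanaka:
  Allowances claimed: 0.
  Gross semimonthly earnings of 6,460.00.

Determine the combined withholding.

1,494.59

State Income Tax: taxable = 6,460.00
  616.00 + 14.2% × (6,460.00 − 5,600.00) = 616.00 + 14.2% × 860.00 = 738.12
Unemployment Insurance: 0.9% × 6,460.00 = 58.14
Medical Insurance Levy: 7% × 6,460.00 = 452.20
Workforce Levy: 3.81% × 6,460.00 = 246.13
Total: 738.12 + 58.14 + 452.20 + 246.13 = 1,494.59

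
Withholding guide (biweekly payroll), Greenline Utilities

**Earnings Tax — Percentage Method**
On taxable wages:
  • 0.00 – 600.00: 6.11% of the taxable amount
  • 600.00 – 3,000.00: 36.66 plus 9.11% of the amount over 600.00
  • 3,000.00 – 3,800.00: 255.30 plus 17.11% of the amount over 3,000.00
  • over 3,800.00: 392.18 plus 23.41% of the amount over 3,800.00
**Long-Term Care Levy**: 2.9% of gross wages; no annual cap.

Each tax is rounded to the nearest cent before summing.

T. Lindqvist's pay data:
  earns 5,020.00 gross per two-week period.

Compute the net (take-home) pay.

Earnings Tax: taxable = 5,020.00
  392.18 + 23.41% × (5,020.00 − 3,800.00) = 392.18 + 23.41% × 1,220.00 = 677.78
Long-Term Care Levy: 2.9% × 5,020.00 = 145.58
Total withheld: 677.78 + 145.58 = 823.36
Net pay: 5,020.00 − 823.36 = 4,196.64

4,196.64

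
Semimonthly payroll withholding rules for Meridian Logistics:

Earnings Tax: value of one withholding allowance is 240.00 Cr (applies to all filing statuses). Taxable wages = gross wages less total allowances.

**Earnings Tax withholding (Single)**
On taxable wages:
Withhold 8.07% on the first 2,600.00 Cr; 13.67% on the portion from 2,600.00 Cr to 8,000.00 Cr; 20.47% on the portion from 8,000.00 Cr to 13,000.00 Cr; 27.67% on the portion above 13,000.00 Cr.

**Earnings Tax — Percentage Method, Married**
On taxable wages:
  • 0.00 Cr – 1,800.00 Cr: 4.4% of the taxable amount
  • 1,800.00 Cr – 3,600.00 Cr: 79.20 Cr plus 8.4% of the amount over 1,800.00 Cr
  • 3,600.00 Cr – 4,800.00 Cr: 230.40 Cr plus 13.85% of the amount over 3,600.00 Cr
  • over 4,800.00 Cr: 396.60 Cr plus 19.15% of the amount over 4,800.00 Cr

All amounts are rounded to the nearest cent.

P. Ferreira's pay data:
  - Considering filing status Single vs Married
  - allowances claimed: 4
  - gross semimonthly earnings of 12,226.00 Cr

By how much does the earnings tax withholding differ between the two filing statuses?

Earnings Tax (Single): taxable = 12,226.00 Cr − 4×240.00 Cr = 11,266.00 Cr
  948.00 Cr + 20.47% × (11,266.00 Cr − 8,000.00 Cr) = 948.00 Cr + 20.47% × 3,266.00 Cr = 1,616.55 Cr
Earnings Tax (Married): taxable = 12,226.00 Cr − 4×240.00 Cr = 11,266.00 Cr
  396.60 Cr + 19.15% × (11,266.00 Cr − 4,800.00 Cr) = 396.60 Cr + 19.15% × 6,466.00 Cr = 1,634.84 Cr
Difference: |1,616.55 Cr − 1,634.84 Cr| = 18.29 Cr (higher under Married)

18.29 Cr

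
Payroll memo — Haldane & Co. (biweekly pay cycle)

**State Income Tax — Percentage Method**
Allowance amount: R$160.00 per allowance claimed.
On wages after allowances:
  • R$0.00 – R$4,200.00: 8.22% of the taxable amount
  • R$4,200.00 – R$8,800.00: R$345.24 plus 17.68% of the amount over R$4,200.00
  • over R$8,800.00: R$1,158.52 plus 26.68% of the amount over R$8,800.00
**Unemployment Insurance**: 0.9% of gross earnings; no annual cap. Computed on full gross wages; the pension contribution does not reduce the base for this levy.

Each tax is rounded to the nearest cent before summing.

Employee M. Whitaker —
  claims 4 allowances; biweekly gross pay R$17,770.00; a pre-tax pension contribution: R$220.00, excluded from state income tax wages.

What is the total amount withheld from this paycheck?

R$3,482.20

State Income Tax: taxable = R$17,770.00 − R$220.00 − 4×R$160.00 = R$16,910.00
  R$1,158.52 + 26.68% × (R$16,910.00 − R$8,800.00) = R$1,158.52 + 26.68% × R$8,110.00 = R$3,322.27
Unemployment Insurance: 0.9% × R$17,770.00 = R$159.93
Total: R$3,322.27 + R$159.93 = R$3,482.20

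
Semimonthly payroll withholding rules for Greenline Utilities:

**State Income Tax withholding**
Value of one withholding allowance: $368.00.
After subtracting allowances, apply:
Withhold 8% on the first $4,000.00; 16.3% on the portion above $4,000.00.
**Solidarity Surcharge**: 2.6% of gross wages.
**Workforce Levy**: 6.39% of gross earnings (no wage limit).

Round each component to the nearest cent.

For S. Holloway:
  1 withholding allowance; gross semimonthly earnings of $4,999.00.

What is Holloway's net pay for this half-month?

State Income Tax: taxable = $4,999.00 − 1×$368.00 = $4,631.00
  $320.00 + 16.3% × ($4,631.00 − $4,000.00) = $320.00 + 16.3% × $631.00 = $422.85
Solidarity Surcharge: 2.6% × $4,999.00 = $129.97
Workforce Levy: 6.39% × $4,999.00 = $319.44
Total withheld: $422.85 + $129.97 + $319.44 = $872.26
Net pay: $4,999.00 − $872.26 = $4,126.74

$4,126.74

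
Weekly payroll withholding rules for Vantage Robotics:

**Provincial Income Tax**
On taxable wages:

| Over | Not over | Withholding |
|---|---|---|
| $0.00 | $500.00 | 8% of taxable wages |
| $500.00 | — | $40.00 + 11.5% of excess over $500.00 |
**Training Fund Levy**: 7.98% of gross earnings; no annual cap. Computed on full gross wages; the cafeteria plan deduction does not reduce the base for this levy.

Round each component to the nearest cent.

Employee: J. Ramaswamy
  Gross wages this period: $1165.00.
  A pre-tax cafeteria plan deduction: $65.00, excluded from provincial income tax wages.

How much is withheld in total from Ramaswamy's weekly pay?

$201.97

Provincial Income Tax: taxable = $1165.00 − $65.00 = $1100.00
  $40.00 + 11.5% × ($1100.00 − $500.00) = $40.00 + 11.5% × $600.00 = $109.00
Training Fund Levy: 7.98% × $1165.00 = $92.97
Total: $109.00 + $92.97 = $201.97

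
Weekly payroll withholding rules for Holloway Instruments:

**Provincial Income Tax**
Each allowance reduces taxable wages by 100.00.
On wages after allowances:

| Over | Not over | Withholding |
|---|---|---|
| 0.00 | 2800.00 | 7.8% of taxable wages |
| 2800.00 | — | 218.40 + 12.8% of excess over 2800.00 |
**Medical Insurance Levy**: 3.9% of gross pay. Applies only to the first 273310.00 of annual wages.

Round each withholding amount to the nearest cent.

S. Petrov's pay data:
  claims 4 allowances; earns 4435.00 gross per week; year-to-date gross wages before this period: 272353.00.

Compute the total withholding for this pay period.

Provincial Income Tax: taxable = 4435.00 − 4×100.00 = 4035.00
  218.40 + 12.8% × (4035.00 − 2800.00) = 218.40 + 12.8% × 1235.00 = 376.48
Medical Insurance Levy: cap 273310.00 − YTD 272353.00 = 957.00 subject; 3.9% × 957.00 = 37.32
Total: 376.48 + 37.32 = 413.80

413.80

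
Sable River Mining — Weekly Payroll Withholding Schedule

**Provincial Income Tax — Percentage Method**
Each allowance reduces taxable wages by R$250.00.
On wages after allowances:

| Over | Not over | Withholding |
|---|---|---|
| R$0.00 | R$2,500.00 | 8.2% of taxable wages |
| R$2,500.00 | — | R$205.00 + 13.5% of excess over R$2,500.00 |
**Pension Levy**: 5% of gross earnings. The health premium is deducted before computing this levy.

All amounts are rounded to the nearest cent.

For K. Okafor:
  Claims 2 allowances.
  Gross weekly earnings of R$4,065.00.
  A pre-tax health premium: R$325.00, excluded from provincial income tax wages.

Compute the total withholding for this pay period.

R$491.90

Provincial Income Tax: taxable = R$4,065.00 − R$325.00 − 2×R$250.00 = R$3,240.00
  R$205.00 + 13.5% × (R$3,240.00 − R$2,500.00) = R$205.00 + 13.5% × R$740.00 = R$304.90
Pension Levy: 5% × R$3,740.00 = R$187.00
Total: R$304.90 + R$187.00 = R$491.90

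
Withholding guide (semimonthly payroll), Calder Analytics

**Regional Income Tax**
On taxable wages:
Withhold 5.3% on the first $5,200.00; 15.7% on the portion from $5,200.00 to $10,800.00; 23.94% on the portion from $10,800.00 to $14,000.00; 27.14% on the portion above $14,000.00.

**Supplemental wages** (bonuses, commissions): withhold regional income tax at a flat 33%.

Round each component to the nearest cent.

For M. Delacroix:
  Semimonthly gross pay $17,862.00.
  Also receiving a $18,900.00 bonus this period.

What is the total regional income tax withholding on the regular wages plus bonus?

$9,206.03

Regional Income Tax: taxable = $17,862.00
  $1,920.88 + 27.14% × ($17,862.00 − $14,000.00) = $1,920.88 + 27.14% × $3,862.00 = $2,969.03
Supplemental (33% flat on bonus): 33% × $18,900.00 = $6,237.00
Total regional income tax: $2,969.03 + $6,237.00 = $9,206.03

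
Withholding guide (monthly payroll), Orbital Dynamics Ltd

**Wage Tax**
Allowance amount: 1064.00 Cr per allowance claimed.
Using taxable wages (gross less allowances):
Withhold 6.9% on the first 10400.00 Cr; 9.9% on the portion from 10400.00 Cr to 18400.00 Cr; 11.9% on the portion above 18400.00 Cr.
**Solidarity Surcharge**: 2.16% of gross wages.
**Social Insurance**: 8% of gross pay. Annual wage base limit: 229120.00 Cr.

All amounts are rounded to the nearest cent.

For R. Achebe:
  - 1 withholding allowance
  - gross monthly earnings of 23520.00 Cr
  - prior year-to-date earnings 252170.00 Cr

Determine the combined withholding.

Wage Tax: taxable = 23520.00 Cr − 1×1064.00 Cr = 22456.00 Cr
  1509.60 Cr + 11.9% × (22456.00 Cr − 18400.00 Cr) = 1509.60 Cr + 11.9% × 4056.00 Cr = 1992.26 Cr
Solidarity Surcharge: 2.16% × 23520.00 Cr = 508.03 Cr
Social Insurance: YTD 252170.00 Cr ≥ cap 229120.00 Cr → 0.00 Cr
Total: 1992.26 Cr + 508.03 Cr + 0.00 Cr = 2500.29 Cr

2500.29 Cr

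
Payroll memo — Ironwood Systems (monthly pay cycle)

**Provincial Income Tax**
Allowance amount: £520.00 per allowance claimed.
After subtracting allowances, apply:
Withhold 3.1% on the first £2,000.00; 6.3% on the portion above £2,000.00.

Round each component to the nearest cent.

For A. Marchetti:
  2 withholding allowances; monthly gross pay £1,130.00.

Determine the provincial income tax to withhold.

£2.79

Provincial Income Tax: taxable = £1,130.00 − 2×£520.00 = £90.00
  3.1% × £90.00 = £2.79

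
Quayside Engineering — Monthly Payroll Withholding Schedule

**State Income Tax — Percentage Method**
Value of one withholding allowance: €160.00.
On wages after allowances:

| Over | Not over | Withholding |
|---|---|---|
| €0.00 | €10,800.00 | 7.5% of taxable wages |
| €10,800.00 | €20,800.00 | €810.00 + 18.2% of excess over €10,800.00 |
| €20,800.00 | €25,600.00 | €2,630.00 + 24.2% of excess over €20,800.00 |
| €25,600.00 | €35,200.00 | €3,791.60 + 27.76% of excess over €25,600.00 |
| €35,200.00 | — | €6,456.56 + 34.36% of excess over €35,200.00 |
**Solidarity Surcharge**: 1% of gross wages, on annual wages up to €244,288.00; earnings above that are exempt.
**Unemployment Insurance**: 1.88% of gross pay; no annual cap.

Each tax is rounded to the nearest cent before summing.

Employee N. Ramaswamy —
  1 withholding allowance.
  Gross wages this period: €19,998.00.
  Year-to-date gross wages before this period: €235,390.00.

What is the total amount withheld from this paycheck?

State Income Tax: taxable = €19,998.00 − 1×€160.00 = €19,838.00
  €810.00 + 18.2% × (€19,838.00 − €10,800.00) = €810.00 + 18.2% × €9,038.00 = €2,454.92
Solidarity Surcharge: cap €244,288.00 − YTD €235,390.00 = €8,898.00 subject; 1% × €8,898.00 = €88.98
Unemployment Insurance: 1.88% × €19,998.00 = €375.96
Total: €2,454.92 + €88.98 + €375.96 = €2,919.86

€2,919.86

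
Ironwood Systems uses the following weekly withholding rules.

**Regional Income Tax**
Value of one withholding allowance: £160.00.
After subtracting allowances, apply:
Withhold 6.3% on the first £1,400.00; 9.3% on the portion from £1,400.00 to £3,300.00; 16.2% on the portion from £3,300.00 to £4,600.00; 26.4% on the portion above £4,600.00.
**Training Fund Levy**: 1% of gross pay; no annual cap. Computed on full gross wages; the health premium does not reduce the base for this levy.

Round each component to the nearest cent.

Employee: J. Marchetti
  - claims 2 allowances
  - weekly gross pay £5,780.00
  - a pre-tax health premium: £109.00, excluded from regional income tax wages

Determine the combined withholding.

Regional Income Tax: taxable = £5,780.00 − £109.00 − 2×£160.00 = £5,351.00
  £475.50 + 26.4% × (£5,351.00 − £4,600.00) = £475.50 + 26.4% × £751.00 = £673.76
Training Fund Levy: 1% × £5,780.00 = £57.80
Total: £673.76 + £57.80 = £731.56

£731.56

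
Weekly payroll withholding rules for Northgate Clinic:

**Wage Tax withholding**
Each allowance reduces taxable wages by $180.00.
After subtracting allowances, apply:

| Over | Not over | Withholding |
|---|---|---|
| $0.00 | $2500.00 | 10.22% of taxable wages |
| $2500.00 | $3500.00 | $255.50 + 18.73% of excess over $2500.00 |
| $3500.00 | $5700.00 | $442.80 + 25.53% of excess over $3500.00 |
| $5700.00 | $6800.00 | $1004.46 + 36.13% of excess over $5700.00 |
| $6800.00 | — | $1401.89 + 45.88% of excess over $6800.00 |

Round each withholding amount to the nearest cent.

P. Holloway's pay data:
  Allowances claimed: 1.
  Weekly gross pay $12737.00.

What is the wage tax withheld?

Wage Tax: taxable = $12737.00 − 1×$180.00 = $12557.00
  $1401.89 + 45.88% × ($12557.00 − $6800.00) = $1401.89 + 45.88% × $5757.00 = $4043.20

$4043.20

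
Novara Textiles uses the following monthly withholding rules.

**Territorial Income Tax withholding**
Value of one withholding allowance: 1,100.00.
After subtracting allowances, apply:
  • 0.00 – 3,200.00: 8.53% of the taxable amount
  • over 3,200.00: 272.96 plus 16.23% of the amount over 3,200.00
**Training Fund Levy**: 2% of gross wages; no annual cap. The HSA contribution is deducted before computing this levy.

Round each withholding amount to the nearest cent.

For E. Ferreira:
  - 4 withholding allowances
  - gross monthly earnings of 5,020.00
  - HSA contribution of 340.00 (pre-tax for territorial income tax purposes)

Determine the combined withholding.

117.48

Territorial Income Tax: taxable = 5,020.00 − 340.00 − 4×1,100.00 = 280.00
  8.53% × 280.00 = 23.88
Training Fund Levy: 2% × 4,680.00 = 93.60
Total: 23.88 + 93.60 = 117.48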